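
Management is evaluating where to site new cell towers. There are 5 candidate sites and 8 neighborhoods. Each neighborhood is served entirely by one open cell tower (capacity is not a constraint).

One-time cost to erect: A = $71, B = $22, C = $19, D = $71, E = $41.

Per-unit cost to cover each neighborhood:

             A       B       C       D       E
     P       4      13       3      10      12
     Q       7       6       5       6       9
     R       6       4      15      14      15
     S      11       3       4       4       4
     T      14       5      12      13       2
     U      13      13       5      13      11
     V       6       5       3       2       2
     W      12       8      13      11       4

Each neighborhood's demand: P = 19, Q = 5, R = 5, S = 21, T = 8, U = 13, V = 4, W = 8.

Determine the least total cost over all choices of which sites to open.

For any fixed open set, each neighborhood goes to its cheapest open site; total = fixed + service.
{B, C, E}: P→C 3·19=57, Q→C 5·5=25, R→B 4·5=20, S→B 3·21=63, T→E 2·8=16, U→C 5·13=65, V→E 2·4=8, W→E 4·8=32. Service 286; fixed 82; total 368.
{B, C}: P→C 3·19=57, Q→C 5·5=25, R→B 4·5=20, S→B 3·21=63, T→B 5·8=40, U→C 5·13=65, V→C 3·4=12, W→B 8·8=64. Service 346; fixed 41; total 387.
{C, E}: service 362 + fixed 60 = 422
{A, B, C, D, E}: service 286 + fixed 224 = 510
No other subset beats 368.

Minimum total cost: 368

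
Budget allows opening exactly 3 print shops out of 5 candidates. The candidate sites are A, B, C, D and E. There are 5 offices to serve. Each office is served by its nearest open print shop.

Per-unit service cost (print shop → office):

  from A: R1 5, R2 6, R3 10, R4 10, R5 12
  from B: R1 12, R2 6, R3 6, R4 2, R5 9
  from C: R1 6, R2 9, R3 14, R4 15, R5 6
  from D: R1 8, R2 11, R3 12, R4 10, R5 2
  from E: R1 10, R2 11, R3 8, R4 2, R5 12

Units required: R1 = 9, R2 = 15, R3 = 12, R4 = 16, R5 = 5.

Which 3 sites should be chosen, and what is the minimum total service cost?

Choose A, B and D; total service cost 249.

With exactly 3 open, each office uses its cheapest among the chosen.
{A, B, D}: R1→A 5·9=45, R2→A 6·15=90, R3→B 6·12=72, R4→B 2·16=32, R5→D 2·5=10. Service cost 249.
{B, C, D}: service cost 258
{A, B, C}: service cost 269
Among all 10 size-3 choices, {A, B, D} is lowest.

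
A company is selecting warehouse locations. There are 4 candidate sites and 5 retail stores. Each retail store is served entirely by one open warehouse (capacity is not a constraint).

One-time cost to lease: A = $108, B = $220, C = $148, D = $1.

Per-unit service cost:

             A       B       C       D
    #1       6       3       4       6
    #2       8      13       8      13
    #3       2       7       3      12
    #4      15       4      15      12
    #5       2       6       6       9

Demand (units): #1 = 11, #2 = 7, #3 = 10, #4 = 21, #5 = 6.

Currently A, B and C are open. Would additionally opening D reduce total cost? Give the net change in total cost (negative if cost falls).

Current service cost with {A, B, C}: 205.
Adding D: each retail store re-picks its cheapest; new service cost 205, saving 0.
Extra fixed cost: 1. Net change = 1 − 0 = 1.
(Totals: 681 → 682.)

No — net change +1 (cost rises by 1).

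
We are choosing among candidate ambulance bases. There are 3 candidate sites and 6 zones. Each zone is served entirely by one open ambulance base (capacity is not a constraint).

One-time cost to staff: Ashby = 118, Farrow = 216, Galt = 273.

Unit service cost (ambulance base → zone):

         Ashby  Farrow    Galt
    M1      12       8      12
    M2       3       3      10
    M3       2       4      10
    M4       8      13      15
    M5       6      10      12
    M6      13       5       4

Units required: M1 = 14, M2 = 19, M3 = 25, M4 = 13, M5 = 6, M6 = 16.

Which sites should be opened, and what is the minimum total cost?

Open Ashby only; minimum total cost 741.

For any fixed open set, each zone goes to its cheapest open site; total = fixed + service.
{Ashby}: M1→Ashby 12·14=168, M2→Ashby 3·19=57, M3→Ashby 2·25=50, M4→Ashby 8·13=104, M5→Ashby 6·6=36, M6→Ashby 13·16=208. Service 623; fixed 118; total 741.
{Ashby, Farrow}: M1→Farrow 8·14=112, M2→Ashby 3·19=57, M3→Ashby 2·25=50, M4→Ashby 8·13=104, M5→Ashby 6·6=36, M6→Farrow 5·16=80. Service 439; fixed 334; total 773.
{Farrow}: M1→Farrow 8·14=112, M2→Farrow 3·19=57, M3→Farrow 4·25=100, M4→Farrow 13·13=169, M5→Farrow 10·6=60, M6→Farrow 5·16=80. Service 578; fixed 216; total 794.
{Ashby, Farrow, Galt}: service 423 + fixed 607 = 1030
No other subset beats 741.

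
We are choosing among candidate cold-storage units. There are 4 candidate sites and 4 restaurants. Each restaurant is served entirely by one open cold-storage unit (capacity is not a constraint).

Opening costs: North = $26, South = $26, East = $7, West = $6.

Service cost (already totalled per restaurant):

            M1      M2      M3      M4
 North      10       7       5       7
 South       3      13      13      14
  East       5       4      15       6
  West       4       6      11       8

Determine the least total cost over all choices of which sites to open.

Minimum total cost: 35

For any fixed open set, each restaurant goes to its cheapest open site; total = fixed + service.
{West}: M1→West 4, M2→West 6, M3→West 11, M4→West 8. Service 29; fixed 6; total 35.
{East}: M1→East 5, M2→East 4, M3→East 15, M4→East 6. Service 30; fixed 7; total 37.
{East, West}: M1→West 4, M2→East 4, M3→West 11, M4→East 6. Service 25; fixed 13; total 38.
{North, South, East, West}: M1→South 3, M2→East 4, M3→North 5, M4→East 6. Service 18; fixed 65; total 83.
(All 15 nonempty subsets were checked; West only is lowest.)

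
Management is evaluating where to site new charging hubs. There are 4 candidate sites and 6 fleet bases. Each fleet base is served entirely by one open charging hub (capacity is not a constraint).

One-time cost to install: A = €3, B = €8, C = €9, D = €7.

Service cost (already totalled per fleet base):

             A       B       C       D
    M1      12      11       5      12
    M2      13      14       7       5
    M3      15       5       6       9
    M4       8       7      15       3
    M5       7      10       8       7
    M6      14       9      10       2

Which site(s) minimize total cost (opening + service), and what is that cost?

Open C and D; minimum total cost 44.

For any fixed open set, each fleet base goes to its cheapest open site; total = fixed + service.
{C, D}: M1→C 5, M2→D 5, M3→C 6, M4→D 3, M5→D 7, M6→D 2. Service 28; fixed 16; total 44.
{D}: service 38 + fixed 7 = 45
{A, C, D}: service 28 + fixed 19 = 47
{A, B, C, D}: M1→C 5, M2→D 5, M3→B 5, M4→D 3, M5→A 7, M6→D 2. Service 27; fixed 27; total 54.
(All 15 nonempty subsets were checked; C and D is lowest.)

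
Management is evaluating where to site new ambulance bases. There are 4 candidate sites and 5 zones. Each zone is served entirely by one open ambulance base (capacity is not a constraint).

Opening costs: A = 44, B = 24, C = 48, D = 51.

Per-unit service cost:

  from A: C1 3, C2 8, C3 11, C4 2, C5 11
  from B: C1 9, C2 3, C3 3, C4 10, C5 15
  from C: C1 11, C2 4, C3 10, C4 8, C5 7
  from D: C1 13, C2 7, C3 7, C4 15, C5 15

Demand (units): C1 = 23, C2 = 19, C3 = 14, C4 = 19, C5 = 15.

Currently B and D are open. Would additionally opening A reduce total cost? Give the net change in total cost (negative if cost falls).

Yes — net change −306 (cost falls by 306).

Current service cost with {B, D}: 721.
Adding A: each zone re-picks its cheapest; new service cost 371, saving 350.
Extra fixed cost: 44. Net change = 44 − 350 = -306.
(Totals: 796 → 490.)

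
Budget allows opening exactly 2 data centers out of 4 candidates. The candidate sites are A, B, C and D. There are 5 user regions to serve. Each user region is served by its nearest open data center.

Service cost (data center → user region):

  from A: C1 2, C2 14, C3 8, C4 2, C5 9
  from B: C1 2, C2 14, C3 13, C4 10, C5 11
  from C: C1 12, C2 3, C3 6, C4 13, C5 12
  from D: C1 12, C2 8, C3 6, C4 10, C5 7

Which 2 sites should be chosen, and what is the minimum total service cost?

With exactly 2 open, each user region uses its cheapest among the chosen.
{A, C}: C1→A 2, C2→C 3, C3→C 6, C4→A 2, C5→A 9. Service cost 22.
{A, D}: service cost 25
{B, C}: service cost 32
Among all 6 size-2 choices, {A, C} is lowest.

Choose A and C; total service cost 22.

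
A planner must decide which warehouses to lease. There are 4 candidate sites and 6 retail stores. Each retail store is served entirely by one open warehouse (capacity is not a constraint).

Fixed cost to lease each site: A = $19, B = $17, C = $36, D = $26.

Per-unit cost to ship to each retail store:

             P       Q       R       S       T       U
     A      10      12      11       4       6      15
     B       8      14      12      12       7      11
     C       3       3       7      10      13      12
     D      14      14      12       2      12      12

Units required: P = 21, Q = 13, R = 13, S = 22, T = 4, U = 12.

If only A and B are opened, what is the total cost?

Each retail store is assigned to its cheapest site among the open ones.
{A, B}: P→B 8·21=168, Q→A 12·13=156, R→A 11·13=143, S→A 4·22=88, T→A 6·4=24, U→B 11·12=132. Service 711; fixed 36; total 747.

Total cost: 747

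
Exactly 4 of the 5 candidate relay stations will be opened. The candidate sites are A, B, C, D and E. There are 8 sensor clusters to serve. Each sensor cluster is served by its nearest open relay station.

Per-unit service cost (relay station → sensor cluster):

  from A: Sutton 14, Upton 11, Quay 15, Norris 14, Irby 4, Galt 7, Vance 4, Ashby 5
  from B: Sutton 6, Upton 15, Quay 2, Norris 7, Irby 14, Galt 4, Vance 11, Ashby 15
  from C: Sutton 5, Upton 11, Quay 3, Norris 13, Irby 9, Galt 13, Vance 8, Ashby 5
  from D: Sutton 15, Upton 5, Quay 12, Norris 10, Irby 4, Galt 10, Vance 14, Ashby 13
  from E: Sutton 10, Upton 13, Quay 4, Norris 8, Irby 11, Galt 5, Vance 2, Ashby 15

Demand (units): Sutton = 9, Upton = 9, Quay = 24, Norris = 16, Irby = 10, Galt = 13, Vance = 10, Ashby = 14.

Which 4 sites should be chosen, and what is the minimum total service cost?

Choose B, C, D and E; total service cost 432.

With exactly 4 open, each sensor cluster uses its cheapest among the chosen.
{B, C, D, E}: Sutton→C 5·9=45, Upton→D 5·9=45, Quay→B 2·24=48, Norris→B 7·16=112, Irby→D 4·10=40, Galt→B 4·13=52, Vance→E 2·10=20, Ashby→C 5·14=70. Service cost 432.
{A, B, D, E}: service cost 441
{A, B, C, D}: service cost 452
Among all 5 size-4 choices, {B, C, D, E} is lowest.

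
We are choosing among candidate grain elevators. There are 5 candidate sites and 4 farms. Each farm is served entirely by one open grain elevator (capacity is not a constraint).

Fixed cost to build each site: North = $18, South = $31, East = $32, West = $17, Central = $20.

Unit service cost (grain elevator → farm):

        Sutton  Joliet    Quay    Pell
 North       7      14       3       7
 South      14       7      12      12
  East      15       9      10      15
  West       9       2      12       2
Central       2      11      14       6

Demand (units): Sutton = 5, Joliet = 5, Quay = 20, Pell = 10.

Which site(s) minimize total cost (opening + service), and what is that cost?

Open North, West and Central; minimum total cost 155.

For any fixed open set, each farm goes to its cheapest open site; total = fixed + service.
{North, West, Central}: Sutton→Central 2·5=10, Joliet→West 2·5=10, Quay→North 3·20=60, Pell→West 2·10=20. Service 100; fixed 55; total 155.
{North, West}: service 125 + fixed 35 = 160
{North, South, West, Central}: Sutton→Central 2·5=10, Joliet→West 2·5=10, Quay→North 3·20=60, Pell→West 2·10=20. Service 100; fixed 86; total 186.
{North, South, East, West, Central}: service 100 + fixed 118 = 218
No other subset beats 155.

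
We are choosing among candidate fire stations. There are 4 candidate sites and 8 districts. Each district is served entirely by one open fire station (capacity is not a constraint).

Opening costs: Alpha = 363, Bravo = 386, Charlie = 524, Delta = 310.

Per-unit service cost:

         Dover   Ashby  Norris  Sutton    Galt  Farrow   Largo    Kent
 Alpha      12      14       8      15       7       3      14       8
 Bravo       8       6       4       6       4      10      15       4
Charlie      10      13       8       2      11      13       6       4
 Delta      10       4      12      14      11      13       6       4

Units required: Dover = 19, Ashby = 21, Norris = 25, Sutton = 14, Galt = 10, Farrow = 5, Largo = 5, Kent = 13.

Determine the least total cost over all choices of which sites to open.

For any fixed open set, each district goes to its cheapest open site; total = fixed + service.
{Bravo}: Dover→Bravo 8·19=152, Ashby→Bravo 6·21=126, Norris→Bravo 4·25=100, Sutton→Bravo 6·14=84, Galt→Bravo 4·10=40, Farrow→Bravo 10·5=50, Largo→Bravo 15·5=75, Kent→Bravo 4·13=52. Service 679; fixed 386; total 1065.
{Bravo, Delta}: service 592 + fixed 696 = 1288
{Delta}: Dover→Delta 10·19=190, Ashby→Delta 4·21=84, Norris→Delta 12·25=300, Sutton→Delta 14·14=196, Galt→Delta 11·10=110, Farrow→Delta 13·5=65, Largo→Delta 6·5=30, Kent→Delta 4·13=52. Service 1027; fixed 310; total 1337.
{Alpha, Bravo, Charlie, Delta}: service 501 + fixed 1583 = 2084
(All 15 nonempty subsets were checked; Bravo only is lowest.)

Minimum total cost: 1065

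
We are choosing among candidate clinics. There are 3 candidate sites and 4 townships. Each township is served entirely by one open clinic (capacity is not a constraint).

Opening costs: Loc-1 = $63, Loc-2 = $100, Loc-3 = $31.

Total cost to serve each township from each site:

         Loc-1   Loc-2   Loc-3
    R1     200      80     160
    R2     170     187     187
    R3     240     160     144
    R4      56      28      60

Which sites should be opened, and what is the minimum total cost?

For any fixed open set, each township goes to its cheapest open site; total = fixed + service.
{Loc-2}: R1→Loc-2 80, R2→Loc-2 187, R3→Loc-2 160, R4→Loc-2 28. Service 455; fixed 100; total 555.
{Loc-2, Loc-3}: service 439 + fixed 131 = 570
{Loc-3}: service 551 + fixed 31 = 582
{Loc-1, Loc-2, Loc-3}: R1→Loc-2 80, R2→Loc-1 170, R3→Loc-3 144, R4→Loc-2 28. Service 422; fixed 194; total 616.
No other subset beats 555.

Open Loc-2 only; minimum total cost 555.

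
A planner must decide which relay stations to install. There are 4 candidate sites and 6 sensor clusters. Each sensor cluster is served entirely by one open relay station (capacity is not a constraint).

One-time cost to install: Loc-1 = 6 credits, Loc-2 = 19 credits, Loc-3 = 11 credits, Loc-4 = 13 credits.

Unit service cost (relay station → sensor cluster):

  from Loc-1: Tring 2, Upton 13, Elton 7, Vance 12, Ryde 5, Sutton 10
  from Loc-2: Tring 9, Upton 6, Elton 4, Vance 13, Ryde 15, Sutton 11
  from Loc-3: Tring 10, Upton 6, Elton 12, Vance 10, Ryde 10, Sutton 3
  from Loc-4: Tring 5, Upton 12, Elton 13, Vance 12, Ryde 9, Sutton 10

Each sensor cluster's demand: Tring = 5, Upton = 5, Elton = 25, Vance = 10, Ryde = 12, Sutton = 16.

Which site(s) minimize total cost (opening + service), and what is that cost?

Open Loc-1, Loc-2 and Loc-3; minimum total cost 384.

For any fixed open set, each sensor cluster goes to its cheapest open site; total = fixed + service.
{Loc-1, Loc-2, Loc-3}: Tring→Loc-1 2·5=10, Upton→Loc-2 6·5=30, Elton→Loc-2 4·25=100, Vance→Loc-3 10·10=100, Ryde→Loc-1 5·12=60, Sutton→Loc-3 3·16=48. Service 348; fixed 36; total 384.
{Loc-1, Loc-2, Loc-3, Loc-4}: Tring→Loc-1 2·5=10, Upton→Loc-2 6·5=30, Elton→Loc-2 4·25=100, Vance→Loc-3 10·10=100, Ryde→Loc-1 5·12=60, Sutton→Loc-3 3·16=48. Service 348; fixed 49; total 397.
{Loc-1, Loc-3}: service 423 + fixed 17 = 440
{Loc-1}: service 590 + fixed 6 = 596
(All 15 nonempty subsets were checked; Loc-1, Loc-2 and Loc-3 is lowest.)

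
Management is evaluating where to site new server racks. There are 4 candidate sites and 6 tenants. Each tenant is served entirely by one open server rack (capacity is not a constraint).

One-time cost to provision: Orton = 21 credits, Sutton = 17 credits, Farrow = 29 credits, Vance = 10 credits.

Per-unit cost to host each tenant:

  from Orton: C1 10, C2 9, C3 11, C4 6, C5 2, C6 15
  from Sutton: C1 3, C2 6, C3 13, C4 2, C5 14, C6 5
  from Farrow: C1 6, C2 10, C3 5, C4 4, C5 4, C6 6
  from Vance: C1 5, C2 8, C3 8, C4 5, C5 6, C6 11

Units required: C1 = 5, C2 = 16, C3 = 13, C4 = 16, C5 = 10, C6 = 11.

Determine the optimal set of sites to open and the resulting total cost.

For any fixed open set, each tenant goes to its cheapest open site; total = fixed + service.
{Sutton, Farrow}: C1→Sutton 3·5=15, C2→Sutton 6·16=96, C3→Farrow 5·13=65, C4→Sutton 2·16=32, C5→Farrow 4·10=40, C6→Sutton 5·11=55. Service 303; fixed 46; total 349.
{Orton, Sutton, Farrow}: service 283 + fixed 67 = 350
{Sutton, Farrow, Vance}: service 303 + fixed 56 = 359
{Orton, Sutton, Farrow, Vance}: service 283 + fixed 77 = 360
No other subset beats 349.

Open Sutton and Farrow; minimum total cost 349.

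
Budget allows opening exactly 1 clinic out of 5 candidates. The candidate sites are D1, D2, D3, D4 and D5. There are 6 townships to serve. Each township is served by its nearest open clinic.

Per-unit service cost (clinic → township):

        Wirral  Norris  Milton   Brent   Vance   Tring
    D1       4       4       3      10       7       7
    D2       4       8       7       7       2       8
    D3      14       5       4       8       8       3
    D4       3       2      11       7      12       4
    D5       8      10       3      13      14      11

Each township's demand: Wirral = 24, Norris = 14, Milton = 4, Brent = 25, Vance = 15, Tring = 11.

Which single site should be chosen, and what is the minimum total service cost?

With exactly 1 open, each township uses its cheapest among the chosen.
{D2}: Wirral→D2 4·24=96, Norris→D2 8·14=112, Milton→D2 7·4=28, Brent→D2 7·25=175, Vance→D2 2·15=30, Tring→D2 8·11=88. Service cost 529.
{D4}: service cost 543
{D1}: service cost 596
Among all 5 size-1 choices, {D2} is lowest.

Choose D2 only; total service cost 529.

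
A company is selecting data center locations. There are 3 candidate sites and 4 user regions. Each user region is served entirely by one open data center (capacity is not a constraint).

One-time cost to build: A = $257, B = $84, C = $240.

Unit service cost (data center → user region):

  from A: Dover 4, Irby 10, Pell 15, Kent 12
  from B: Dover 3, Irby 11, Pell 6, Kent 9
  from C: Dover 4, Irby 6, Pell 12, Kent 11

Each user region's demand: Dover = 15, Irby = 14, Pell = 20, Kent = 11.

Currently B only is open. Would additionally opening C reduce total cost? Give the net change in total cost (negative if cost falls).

No — net change +170 (cost rises by 170).

Current service cost with {B}: 418.
Adding C: each user region re-picks its cheapest; new service cost 348, saving 70.
Extra fixed cost: 240. Net change = 240 − 70 = 170.
(Totals: 502 → 672.)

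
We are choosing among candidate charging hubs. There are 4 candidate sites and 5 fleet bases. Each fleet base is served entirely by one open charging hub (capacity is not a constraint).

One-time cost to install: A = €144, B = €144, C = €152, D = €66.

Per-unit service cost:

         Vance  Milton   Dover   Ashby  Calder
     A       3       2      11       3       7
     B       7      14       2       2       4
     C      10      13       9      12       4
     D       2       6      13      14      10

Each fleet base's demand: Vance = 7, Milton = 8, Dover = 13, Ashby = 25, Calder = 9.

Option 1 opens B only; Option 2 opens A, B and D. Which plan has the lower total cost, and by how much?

Option 1: {B}: Vance→B 7·7=49, Milton→B 14·8=112, Dover→B 2·13=26, Ashby→B 2·25=50, Calder→B 4·9=36. Service 273; fixed 144; total 417.
Option 2: {A, B, D}: Vance→D 2·7=14, Milton→A 2·8=16, Dover→B 2·13=26, Ashby→B 2·25=50, Calder→B 4·9=36. Service 142; fixed 354; total 496.
Difference: |417 − 496| = 79.

Option 1 is cheaper by 79.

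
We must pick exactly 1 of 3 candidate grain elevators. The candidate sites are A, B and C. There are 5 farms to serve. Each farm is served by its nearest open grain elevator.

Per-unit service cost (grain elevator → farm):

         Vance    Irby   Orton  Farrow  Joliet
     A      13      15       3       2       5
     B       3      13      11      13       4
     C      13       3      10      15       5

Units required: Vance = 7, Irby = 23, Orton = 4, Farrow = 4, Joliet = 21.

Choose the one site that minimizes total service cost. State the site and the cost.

Choose C only; total service cost 365.

With exactly 1 open, each farm uses its cheapest among the chosen.
{C}: Vance→C 13·7=91, Irby→C 3·23=69, Orton→C 10·4=40, Farrow→C 15·4=60, Joliet→C 5·21=105. Service cost 365.
{B}: service cost 500
{A}: service cost 561
Among all 3 size-1 choices, {C} is lowest.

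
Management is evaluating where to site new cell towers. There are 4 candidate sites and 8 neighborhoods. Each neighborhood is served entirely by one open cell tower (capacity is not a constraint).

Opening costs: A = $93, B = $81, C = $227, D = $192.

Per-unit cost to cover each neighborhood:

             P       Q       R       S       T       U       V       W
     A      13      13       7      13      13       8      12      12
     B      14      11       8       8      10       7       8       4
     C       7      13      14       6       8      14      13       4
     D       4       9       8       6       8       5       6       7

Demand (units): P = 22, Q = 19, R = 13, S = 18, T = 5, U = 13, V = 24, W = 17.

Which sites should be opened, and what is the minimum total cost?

Open D only; minimum total cost 1031.

For any fixed open set, each neighborhood goes to its cheapest open site; total = fixed + service.
{D}: P→D 4·22=88, Q→D 9·19=171, R→D 8·13=104, S→D 6·18=108, T→D 8·5=40, U→D 5·13=65, V→D 6·24=144, W→D 7·17=119. Service 839; fixed 192; total 1031.
{B, D}: service 788 + fixed 273 = 1061
{A, D}: service 826 + fixed 285 = 1111
{A, B, C, D}: P→D 4·22=88, Q→D 9·19=171, R→A 7·13=91, S→C 6·18=108, T→C 8·5=40, U→D 5·13=65, V→D 6·24=144, W→B 4·17=68. Service 775; fixed 593; total 1368.
No other subset beats 1031.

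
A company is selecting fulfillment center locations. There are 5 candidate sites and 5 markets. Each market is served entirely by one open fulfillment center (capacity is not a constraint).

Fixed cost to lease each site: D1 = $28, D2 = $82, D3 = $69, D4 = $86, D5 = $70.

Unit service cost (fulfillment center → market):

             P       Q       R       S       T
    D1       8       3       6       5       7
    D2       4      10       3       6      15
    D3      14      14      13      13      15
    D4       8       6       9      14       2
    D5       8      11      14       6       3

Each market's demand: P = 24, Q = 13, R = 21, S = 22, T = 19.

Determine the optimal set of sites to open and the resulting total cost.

For any fixed open set, each market goes to its cheapest open site; total = fixed + service.
{D1, D2, D4}: P→D2 4·24=96, Q→D1 3·13=39, R→D2 3·21=63, S→D1 5·22=110, T→D4 2·19=38. Service 346; fixed 196; total 542.
{D1, D2, D5}: service 365 + fixed 180 = 545
{D1, D2}: service 441 + fixed 110 = 551
{D1, D2, D3, D4, D5}: service 346 + fixed 335 = 681
No other subset beats 542.

Open D1, D2 and D4; minimum total cost 542.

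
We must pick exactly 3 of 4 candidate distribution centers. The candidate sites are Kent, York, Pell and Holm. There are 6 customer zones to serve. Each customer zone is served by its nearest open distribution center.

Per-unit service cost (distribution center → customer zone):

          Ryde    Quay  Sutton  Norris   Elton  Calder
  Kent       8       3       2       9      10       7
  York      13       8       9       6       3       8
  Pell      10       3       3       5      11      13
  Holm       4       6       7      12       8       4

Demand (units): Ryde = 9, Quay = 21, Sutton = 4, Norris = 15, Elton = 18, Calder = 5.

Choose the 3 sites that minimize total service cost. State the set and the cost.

Choose York, Pell and Holm; total service cost 260.

With exactly 3 open, each customer zone uses its cheapest among the chosen.
{York, Pell, Holm}: Ryde→Holm 4·9=36, Quay→Pell 3·21=63, Sutton→Pell 3·4=12, Norris→Pell 5·15=75, Elton→York 3·18=54, Calder→Holm 4·5=20. Service cost 260.
{Kent, York, Holm}: service cost 271
{Kent, York, Pell}: service cost 307
Among all 4 size-3 choices, {York, Pell, Holm} is lowest.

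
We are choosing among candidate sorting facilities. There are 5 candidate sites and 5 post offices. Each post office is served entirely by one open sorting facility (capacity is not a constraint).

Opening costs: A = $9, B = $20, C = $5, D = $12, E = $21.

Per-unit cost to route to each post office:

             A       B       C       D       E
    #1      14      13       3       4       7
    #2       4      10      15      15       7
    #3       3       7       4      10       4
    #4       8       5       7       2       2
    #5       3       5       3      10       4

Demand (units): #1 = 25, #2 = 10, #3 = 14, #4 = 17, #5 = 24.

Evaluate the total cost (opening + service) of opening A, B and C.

Total cost: 348

Each post office is assigned to its cheapest site among the open ones.
{A, B, C}: #1→C 3·25=75, #2→A 4·10=40, #3→A 3·14=42, #4→B 5·17=85, #5→A 3·24=72. Service 314; fixed 34; total 348.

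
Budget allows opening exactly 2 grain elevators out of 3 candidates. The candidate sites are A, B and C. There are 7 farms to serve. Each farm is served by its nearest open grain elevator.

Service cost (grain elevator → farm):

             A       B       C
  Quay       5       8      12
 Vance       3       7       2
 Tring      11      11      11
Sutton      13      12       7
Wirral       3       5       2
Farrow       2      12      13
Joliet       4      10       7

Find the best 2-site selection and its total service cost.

With exactly 2 open, each farm uses its cheapest among the chosen.
{A, C}: Quay→A 5, Vance→C 2, Tring→A 11, Sutton→C 7, Wirral→C 2, Farrow→A 2, Joliet→A 4. Service cost 33.
{A, B}: service cost 40
{B, C}: service cost 49
Among all 3 size-2 choices, {A, C} is lowest.

Choose A and C; total service cost 33.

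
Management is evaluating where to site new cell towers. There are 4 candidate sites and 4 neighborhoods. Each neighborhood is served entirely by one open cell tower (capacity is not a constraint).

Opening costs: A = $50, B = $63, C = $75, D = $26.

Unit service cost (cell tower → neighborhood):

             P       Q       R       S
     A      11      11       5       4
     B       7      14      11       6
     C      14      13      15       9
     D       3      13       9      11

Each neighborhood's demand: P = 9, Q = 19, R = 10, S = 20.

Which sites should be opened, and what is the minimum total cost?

For any fixed open set, each neighborhood goes to its cheapest open site; total = fixed + service.
{A, D}: P→D 3·9=27, Q→A 11·19=209, R→A 5·10=50, S→A 4·20=80. Service 366; fixed 76; total 442.
{A}: service 438 + fixed 50 = 488
{A, B, D}: service 366 + fixed 139 = 505
{A, B, C, D}: P→D 3·9=27, Q→A 11·19=209, R→A 5·10=50, S→A 4·20=80. Service 366; fixed 214; total 580.
(All 15 nonempty subsets were checked; A and D is lowest.)

Open A and D; minimum total cost 442.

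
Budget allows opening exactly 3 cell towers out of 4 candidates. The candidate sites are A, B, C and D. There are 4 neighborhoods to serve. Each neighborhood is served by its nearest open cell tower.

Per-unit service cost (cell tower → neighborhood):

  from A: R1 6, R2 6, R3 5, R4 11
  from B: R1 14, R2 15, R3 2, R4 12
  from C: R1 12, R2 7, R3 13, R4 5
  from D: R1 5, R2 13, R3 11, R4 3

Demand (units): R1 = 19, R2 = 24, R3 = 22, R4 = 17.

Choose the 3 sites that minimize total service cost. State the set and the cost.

Choose A, B and D; total service cost 334.

With exactly 3 open, each neighborhood uses its cheapest among the chosen.
{A, B, D}: R1→D 5·19=95, R2→A 6·24=144, R3→B 2·22=44, R4→D 3·17=51. Service cost 334.
{B, C, D}: service cost 358
{A, B, C}: service cost 387
Among all 4 size-3 choices, {A, B, D} is lowest.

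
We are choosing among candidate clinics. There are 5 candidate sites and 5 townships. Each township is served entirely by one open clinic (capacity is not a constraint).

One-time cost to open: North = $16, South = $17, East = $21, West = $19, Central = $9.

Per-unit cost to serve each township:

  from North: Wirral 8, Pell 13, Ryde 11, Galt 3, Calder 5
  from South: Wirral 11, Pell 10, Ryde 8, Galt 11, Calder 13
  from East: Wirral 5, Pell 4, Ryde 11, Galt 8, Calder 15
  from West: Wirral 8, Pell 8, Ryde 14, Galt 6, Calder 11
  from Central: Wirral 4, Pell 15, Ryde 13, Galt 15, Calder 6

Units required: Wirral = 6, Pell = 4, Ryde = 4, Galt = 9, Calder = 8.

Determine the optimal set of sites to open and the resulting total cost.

Open North and East; minimum total cost 194.

For any fixed open set, each township goes to its cheapest open site; total = fixed + service.
{North, East}: Wirral→East 5·6=30, Pell→East 4·4=16, Ryde→North 11·4=44, Galt→North 3·9=27, Calder→North 5·8=40. Service 157; fixed 37; total 194.
{North, East, Central}: service 151 + fixed 46 = 197
{North, South, East}: service 145 + fixed 54 = 199
{North, South, East, West, Central}: service 139 + fixed 82 = 221
No other subset beats 194.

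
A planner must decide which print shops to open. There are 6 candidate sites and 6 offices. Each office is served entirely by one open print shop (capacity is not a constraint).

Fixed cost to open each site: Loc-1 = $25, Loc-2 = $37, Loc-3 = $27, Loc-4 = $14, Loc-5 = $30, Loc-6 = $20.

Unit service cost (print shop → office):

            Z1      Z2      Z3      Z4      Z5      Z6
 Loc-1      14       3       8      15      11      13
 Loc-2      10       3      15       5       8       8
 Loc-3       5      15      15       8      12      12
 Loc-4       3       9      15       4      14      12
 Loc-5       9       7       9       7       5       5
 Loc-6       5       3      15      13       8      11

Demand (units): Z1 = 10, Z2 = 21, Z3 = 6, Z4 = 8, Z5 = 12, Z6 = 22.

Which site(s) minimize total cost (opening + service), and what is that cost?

For any fixed open set, each office goes to its cheapest open site; total = fixed + service.
{Loc-1, Loc-4, Loc-5}: Z1→Loc-4 3·10=30, Z2→Loc-1 3·21=63, Z3→Loc-1 8·6=48, Z4→Loc-4 4·8=32, Z5→Loc-5 5·12=60, Z6→Loc-5 5·22=110. Service 343; fixed 69; total 412.
{Loc-4, Loc-5, Loc-6}: service 349 + fixed 64 = 413
{Loc-2, Loc-4, Loc-5}: Z1→Loc-4 3·10=30, Z2→Loc-2 3·21=63, Z3→Loc-5 9·6=54, Z4→Loc-4 4·8=32, Z5→Loc-5 5·12=60, Z6→Loc-5 5·22=110. Service 349; fixed 81; total 430.
{Loc-1, Loc-2, Loc-3, Loc-4, Loc-5, Loc-6}: Z1→Loc-4 3·10=30, Z2→Loc-1 3·21=63, Z3→Loc-1 8·6=48, Z4→Loc-4 4·8=32, Z5→Loc-5 5·12=60, Z6→Loc-5 5·22=110. Service 343; fixed 153; total 496.
No other subset beats 412.

Open Loc-1, Loc-4 and Loc-5; minimum total cost 412.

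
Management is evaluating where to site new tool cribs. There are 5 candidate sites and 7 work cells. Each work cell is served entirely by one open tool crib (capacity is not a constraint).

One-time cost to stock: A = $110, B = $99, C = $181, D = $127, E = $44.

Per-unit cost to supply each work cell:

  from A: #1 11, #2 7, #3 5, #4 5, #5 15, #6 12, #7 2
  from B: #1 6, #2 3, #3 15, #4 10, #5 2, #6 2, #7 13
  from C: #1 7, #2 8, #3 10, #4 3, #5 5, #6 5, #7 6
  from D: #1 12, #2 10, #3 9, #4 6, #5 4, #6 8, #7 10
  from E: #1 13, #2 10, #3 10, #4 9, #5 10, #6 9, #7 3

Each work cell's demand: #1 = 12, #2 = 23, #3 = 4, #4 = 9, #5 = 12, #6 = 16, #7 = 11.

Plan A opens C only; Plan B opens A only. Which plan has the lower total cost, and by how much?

Plan A is cheaper by 140.

Plan A: {C}: #1→C 7·12=84, #2→C 8·23=184, #3→C 10·4=40, #4→C 3·9=27, #5→C 5·12=60, #6→C 5·16=80, #7→C 6·11=66. Service 541; fixed 181; total 722.
Plan B: {A}: #1→A 11·12=132, #2→A 7·23=161, #3→A 5·4=20, #4→A 5·9=45, #5→A 15·12=180, #6→A 12·16=192, #7→A 2·11=22. Service 752; fixed 110; total 862.
Difference: |722 − 862| = 140.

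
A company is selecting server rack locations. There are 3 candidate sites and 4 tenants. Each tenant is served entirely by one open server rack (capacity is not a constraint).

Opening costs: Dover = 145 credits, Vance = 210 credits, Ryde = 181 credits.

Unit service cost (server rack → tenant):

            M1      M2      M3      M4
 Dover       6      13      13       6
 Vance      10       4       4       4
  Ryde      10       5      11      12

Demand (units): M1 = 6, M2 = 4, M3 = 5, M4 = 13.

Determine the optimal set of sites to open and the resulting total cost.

For any fixed open set, each tenant goes to its cheapest open site; total = fixed + service.
{Vance}: M1→Vance 10·6=60, M2→Vance 4·4=16, M3→Vance 4·5=20, M4→Vance 4·13=52. Service 148; fixed 210; total 358.
{Dover}: service 231 + fixed 145 = 376
{Ryde}: service 291 + fixed 181 = 472
{Dover, Vance, Ryde}: service 124 + fixed 536 = 660
No other subset beats 358.

Open Vance only; minimum total cost 358.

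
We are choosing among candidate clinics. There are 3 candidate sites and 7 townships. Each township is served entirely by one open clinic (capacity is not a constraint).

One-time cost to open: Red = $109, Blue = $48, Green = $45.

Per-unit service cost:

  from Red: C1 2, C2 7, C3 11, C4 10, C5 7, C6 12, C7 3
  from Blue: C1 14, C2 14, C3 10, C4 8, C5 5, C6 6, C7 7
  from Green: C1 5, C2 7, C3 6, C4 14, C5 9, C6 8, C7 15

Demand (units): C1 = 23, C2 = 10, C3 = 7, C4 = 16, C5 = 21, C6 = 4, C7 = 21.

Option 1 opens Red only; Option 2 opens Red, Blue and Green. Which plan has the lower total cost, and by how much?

Option 2 is cheaper by 40.

Option 1: {Red}: C1→Red 2·23=46, C2→Red 7·10=70, C3→Red 11·7=77, C4→Red 10·16=160, C5→Red 7·21=147, C6→Red 12·4=48, C7→Red 3·21=63. Service 611; fixed 109; total 720.
Option 2: {Red, Blue, Green}: C1→Red 2·23=46, C2→Red 7·10=70, C3→Green 6·7=42, C4→Blue 8·16=128, C5→Blue 5·21=105, C6→Blue 6·4=24, C7→Red 3·21=63. Service 478; fixed 202; total 680.
Difference: |720 − 680| = 40.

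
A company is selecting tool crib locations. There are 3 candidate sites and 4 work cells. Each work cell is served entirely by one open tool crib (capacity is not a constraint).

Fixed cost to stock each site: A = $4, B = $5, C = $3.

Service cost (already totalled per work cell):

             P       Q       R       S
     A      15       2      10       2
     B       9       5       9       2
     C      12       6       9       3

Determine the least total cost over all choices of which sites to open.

Minimum total cost: 30

For any fixed open set, each work cell goes to its cheapest open site; total = fixed + service.
{B}: P→B 9, Q→B 5, R→B 9, S→B 2. Service 25; fixed 5; total 30.
{A, B}: P→B 9, Q→A 2, R→B 9, S→A 2. Service 22; fixed 9; total 31.
{A, C}: service 25 + fixed 7 = 32
{A, B, C}: service 22 + fixed 12 = 34
(All 7 nonempty subsets were checked; B only is lowest.)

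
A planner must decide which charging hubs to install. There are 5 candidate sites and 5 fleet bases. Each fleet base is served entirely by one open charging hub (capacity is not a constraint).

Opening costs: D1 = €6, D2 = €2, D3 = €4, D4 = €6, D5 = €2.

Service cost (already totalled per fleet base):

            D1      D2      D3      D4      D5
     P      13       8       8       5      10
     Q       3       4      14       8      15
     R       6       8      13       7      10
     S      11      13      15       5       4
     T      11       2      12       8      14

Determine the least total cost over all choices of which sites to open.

For any fixed open set, each fleet base goes to its cheapest open site; total = fixed + service.
{D2, D5}: P→D2 8, Q→D2 4, R→D2 8, S→D5 4, T→D2 2. Service 26; fixed 4; total 30.
{D2, D4}: P→D4 5, Q→D2 4, R→D4 7, S→D4 5, T→D2 2. Service 23; fixed 8; total 31.
{D2, D4, D5}: P→D4 5, Q→D2 4, R→D4 7, S→D5 4, T→D2 2. Service 22; fixed 10; total 32.
{D1, D2, D3, D4, D5}: service 20 + fixed 20 = 40
No other subset beats 30.

Minimum total cost: 30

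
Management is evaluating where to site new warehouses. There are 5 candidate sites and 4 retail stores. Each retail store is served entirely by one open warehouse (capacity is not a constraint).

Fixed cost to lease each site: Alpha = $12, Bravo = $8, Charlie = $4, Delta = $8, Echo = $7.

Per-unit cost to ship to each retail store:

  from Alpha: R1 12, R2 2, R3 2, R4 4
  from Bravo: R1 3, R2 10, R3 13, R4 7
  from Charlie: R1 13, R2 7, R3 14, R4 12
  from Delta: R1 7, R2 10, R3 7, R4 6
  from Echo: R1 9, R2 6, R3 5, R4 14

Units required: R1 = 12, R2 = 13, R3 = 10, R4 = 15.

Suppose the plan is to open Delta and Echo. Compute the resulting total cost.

Each retail store is assigned to its cheapest site among the open ones.
{Delta, Echo}: R1→Delta 7·12=84, R2→Echo 6·13=78, R3→Echo 5·10=50, R4→Delta 6·15=90. Service 302; fixed 15; total 317.

Total cost: 317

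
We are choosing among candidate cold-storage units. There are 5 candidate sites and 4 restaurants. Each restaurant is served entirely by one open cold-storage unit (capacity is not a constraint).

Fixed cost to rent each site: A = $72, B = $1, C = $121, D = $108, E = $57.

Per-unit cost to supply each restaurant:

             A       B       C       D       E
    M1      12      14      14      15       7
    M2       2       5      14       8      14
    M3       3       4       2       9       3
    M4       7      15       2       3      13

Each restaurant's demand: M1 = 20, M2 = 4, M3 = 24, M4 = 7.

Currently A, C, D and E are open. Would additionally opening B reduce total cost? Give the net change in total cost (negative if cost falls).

Current service cost with {A, C, D, E}: 210.
Adding B: each restaurant re-picks its cheapest; new service cost 210, saving 0.
Extra fixed cost: 1. Net change = 1 − 0 = 1.
(Totals: 568 → 569.)

No — net change +1 (cost rises by 1).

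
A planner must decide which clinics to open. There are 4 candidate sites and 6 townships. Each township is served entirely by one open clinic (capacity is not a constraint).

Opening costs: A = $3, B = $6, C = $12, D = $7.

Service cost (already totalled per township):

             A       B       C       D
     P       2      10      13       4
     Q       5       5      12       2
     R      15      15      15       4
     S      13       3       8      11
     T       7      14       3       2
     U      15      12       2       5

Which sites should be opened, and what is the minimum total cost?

Open B and D; minimum total cost 33.

For any fixed open set, each township goes to its cheapest open site; total = fixed + service.
{B, D}: P→D 4, Q→D 2, R→D 4, S→B 3, T→D 2, U→D 5. Service 20; fixed 13; total 33.
{A, B, D}: P→A 2, Q→D 2, R→D 4, S→B 3, T→D 2, U→D 5. Service 18; fixed 16; total 34.
{D}: P→D 4, Q→D 2, R→D 4, S→D 11, T→D 2, U→D 5. Service 28; fixed 7; total 35.
{A, B, C, D}: P→A 2, Q→D 2, R→D 4, S→B 3, T→D 2, U→C 2. Service 15; fixed 28; total 43.
No other subset beats 33.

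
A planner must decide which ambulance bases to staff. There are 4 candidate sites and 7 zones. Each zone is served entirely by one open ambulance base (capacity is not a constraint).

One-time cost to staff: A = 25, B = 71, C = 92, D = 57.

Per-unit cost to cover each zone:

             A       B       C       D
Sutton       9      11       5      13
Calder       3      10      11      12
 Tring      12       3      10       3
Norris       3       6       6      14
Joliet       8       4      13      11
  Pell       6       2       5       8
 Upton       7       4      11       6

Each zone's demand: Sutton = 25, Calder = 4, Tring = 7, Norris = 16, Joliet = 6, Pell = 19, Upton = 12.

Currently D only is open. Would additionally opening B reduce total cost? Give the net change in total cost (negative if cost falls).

Yes — net change −295 (cost falls by 295).

Current service cost with {D}: 908.
Adding B: each zone re-picks its cheapest; new service cost 542, saving 366.
Extra fixed cost: 71. Net change = 71 − 366 = -295.
(Totals: 965 → 670.)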